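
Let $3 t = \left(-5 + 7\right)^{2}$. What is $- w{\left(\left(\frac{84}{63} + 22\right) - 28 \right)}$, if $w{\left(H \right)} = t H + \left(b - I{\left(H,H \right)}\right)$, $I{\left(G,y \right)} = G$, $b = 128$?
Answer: $- \frac{1138}{9} \approx -126.44$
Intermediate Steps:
$t = \frac{4}{3}$ ($t = \frac{\left(-5 + 7\right)^{2}}{3} = \frac{2^{2}}{3} = \frac{1}{3} \cdot 4 = \frac{4}{3} \approx 1.3333$)
$w{\left(H \right)} = 128 + \frac{H}{3}$ ($w{\left(H \right)} = \frac{4 H}{3} - \left(-128 + H\right) = 128 + \frac{H}{3}$)
$- w{\left(\left(\frac{84}{63} + 22\right) - 28 \right)} = - (128 + \frac{\left(\frac{84}{63} + 22\right) - 28}{3}) = - (128 + \frac{\left(84 \cdot \frac{1}{63} + 22\right) - 28}{3}) = - (128 + \frac{\left(\frac{4}{3} + 22\right) - 28}{3}) = - (128 + \frac{\frac{70}{3} - 28}{3}) = - (128 + \frac{1}{3} \left(- \frac{14}{3}\right)) = - (128 - \frac{14}{9}) = \left(-1\right) \frac{1138}{9} = - \frac{1138}{9}$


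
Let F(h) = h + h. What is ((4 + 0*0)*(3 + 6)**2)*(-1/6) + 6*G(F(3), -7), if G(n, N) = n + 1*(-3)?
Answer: -36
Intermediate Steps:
F(h) = 2*h
G(n, N) = -3 + n (G(n, N) = n - 3 = -3 + n)
((4 + 0*0)*(3 + 6)**2)*(-1/6) + 6*G(F(3), -7) = ((4 + 0*0)*(3 + 6)**2)*(-1/6) + 6*(-3 + 2*3) = ((4 + 0)*9**2)*(-1*1/6) + 6*(-3 + 6) = (4*81)*(-1/6) + 6*3 = 324*(-1/6) + 18 = -54 + 18 = -36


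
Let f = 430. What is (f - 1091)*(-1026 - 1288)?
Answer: 1529554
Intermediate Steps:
(f - 1091)*(-1026 - 1288) = (430 - 1091)*(-1026 - 1288) = -661*(-2314) = 1529554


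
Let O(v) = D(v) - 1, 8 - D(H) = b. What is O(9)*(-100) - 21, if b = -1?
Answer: -821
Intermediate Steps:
D(H) = 9 (D(H) = 8 - 1*(-1) = 8 + 1 = 9)
O(v) = 8 (O(v) = 9 - 1 = 8)
O(9)*(-100) - 21 = 8*(-100) - 21 = -800 - 21 = -821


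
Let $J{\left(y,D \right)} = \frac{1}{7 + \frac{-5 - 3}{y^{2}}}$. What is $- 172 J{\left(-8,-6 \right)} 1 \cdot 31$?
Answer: $- \frac{42656}{55} \approx -775.56$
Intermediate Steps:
$J{\left(y,D \right)} = \frac{1}{7 - \frac{8}{y^{2}}}$ ($J{\left(y,D \right)} = \frac{1}{7 + \frac{-5 - 3}{y^{2}}} = \frac{1}{7 - \frac{8}{y^{2}}}$)
$- 172 J{\left(-8,-6 \right)} 1 \cdot 31 = - 172 \frac{\left(-8\right)^{2}}{-8 + 7 \left(-8\right)^{2}} \cdot 1 \cdot 31 = - 172 \frac{64}{-8 + 7 \cdot 64} \cdot 31 = - 172 \frac{64}{-8 + 448} \cdot 31 = - 172 \cdot \frac{64}{440} \cdot 31 = - 172 \cdot 64 \cdot \frac{1}{440} \cdot 31 = \left(-172\right) \frac{8}{55} \cdot 31 = \left(- \frac{1376}{55}\right) 31 = - \frac{42656}{55}$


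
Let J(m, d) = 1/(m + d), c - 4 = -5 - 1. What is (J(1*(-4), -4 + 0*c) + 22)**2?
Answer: 30625/64 ≈ 478.52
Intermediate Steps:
c = -2 (c = 4 + (-5 - 1) = 4 - 6 = -2)
J(m, d) = 1/(d + m)
(J(1*(-4), -4 + 0*c) + 22)**2 = (1/((-4 + 0*(-2)) + 1*(-4)) + 22)**2 = (1/((-4 + 0) - 4) + 22)**2 = (1/(-4 - 4) + 22)**2 = (1/(-8) + 22)**2 = (-1/8 + 22)**2 = (175/8)**2 = 30625/64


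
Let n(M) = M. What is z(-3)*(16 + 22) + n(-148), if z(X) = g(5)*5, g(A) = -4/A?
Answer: -300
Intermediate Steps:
z(X) = -4 (z(X) = -4/5*5 = -4)
z(-3)*(16 + 22) + n(-148) = -4*(16 + 22) - 148 = -4*38 - 148 = -152 - 148 = -300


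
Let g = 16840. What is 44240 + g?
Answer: 61080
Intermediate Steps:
44240 + g = 44240 + 16840 = 61080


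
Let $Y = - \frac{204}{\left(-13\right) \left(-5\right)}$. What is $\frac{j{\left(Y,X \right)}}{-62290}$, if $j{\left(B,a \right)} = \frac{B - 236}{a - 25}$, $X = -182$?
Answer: $- \frac{7772}{419055975} \approx -1.8546 \cdot 10^{-5}$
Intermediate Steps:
$Y = - \frac{204}{65} \approx -3.1385$
$j{\left(B,a \right)} = \frac{-236 + B}{-25 + a}$
$\frac{j{\left(Y,X \right)}}{-62290} = \frac{\frac{1}{-25 - 182} \left(-236 - \frac{204}{65}\right)}{-62290} = \frac{1}{-207} \left(- \frac{15544}{65}\right) \left(- \frac{1}{62290}\right) = \left(- \frac{1}{207}\right) \left(- \frac{15544}{65}\right) \left(- \frac{1}{62290}\right) = \frac{15544}{13455} \left(- \frac{1}{62290}\right) = - \frac{7772}{419055975}$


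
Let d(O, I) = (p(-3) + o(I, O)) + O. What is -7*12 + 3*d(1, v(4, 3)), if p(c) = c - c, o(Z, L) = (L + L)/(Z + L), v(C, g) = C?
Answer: -399/5 ≈ -79.800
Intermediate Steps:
o(Z, L) = 2*L/(L + Z) (o(Z, L) = (2*L)/(L + Z) = 2*L/(L + Z))
p(c) = 0
d(O, I) = O + 2*O/(I + O) (d(O, I) = (0 + 2*O/(O + I)) + O = (0 + 2*O/(I + O)) + O = 2*O/(I + O) + O = O + 2*O/(I + O))
-7*12 + 3*d(1, v(4, 3)) = -7*12 + 3*(1*(2 + 4 + 1)/(4 + 1)) = -84 + 3*(1*7/5) = -84 + 3*(1*(1/5)*7) = -84 + 3*(7/5) = -84 + 21/5 = -399/5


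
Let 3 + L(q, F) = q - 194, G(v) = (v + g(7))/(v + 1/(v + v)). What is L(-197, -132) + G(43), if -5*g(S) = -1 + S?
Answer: -7269056/18495 ≈ -393.03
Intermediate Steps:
g(S) = ⅕ - S/5 (g(S) = -(-1 + S)/5 = ⅕ - S/5)
G(v) = (-6/5 + v)/(v + 1/(2*v)) (G(v) = (v + (⅕ - ⅕*7))/(v + 1/(v + v)) = (v + (⅕ - 7/5))/(v + 1/(2*v)) = (v - 6/5)/(v + 1/(2*v)) = (-6/5 + v)/(v + 1/(2*v)))
L(q, F) = -197 + q (L(q, F) = -3 + (q - 194) = -3 + (-194 + q) = -197 + q)
L(-197, -132) + G(43) = (-197 - 197) + (⅖)*43*(-6 + 5*43)/(1 + 2*43²) = -394 + (⅖)*43*(-6 + 215)/(1 + 2*1849) = -394 + (⅖)*43*209/(1 + 3698) = -394 + (⅖)*43*209/3699 = -394 + (⅖)*43*(1/3699)*209 = -394 + 17974/18495 = -7269056/18495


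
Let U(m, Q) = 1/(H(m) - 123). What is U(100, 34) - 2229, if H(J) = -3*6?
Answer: -314290/141 ≈ -2229.0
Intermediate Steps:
H(J) = -18
U(m, Q) = -1/141 (U(m, Q) = 1/(-18 - 123) = 1/(-141) = -1/141)
U(100, 34) - 2229 = -1/141 - 2229 = -314290/141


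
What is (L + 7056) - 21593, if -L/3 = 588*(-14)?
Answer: 10159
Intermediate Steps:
L = 24696 (L = -1764*(-14) = -3*(-8232) = 24696)
(L + 7056) - 21593 = (24696 + 7056) - 21593 = 31752 - 21593 = 10159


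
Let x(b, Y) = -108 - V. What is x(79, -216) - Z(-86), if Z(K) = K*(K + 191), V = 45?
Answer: 8877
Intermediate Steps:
x(b, Y) = -153 (x(b, Y) = -108 - 1*45 = -108 - 45 = -153)
Z(K) = K*(191 + K)
x(79, -216) - Z(-86) = -153 - (-86)*(191 - 86) = -153 - (-86)*105 = -153 - 1*(-9030) = -153 + 9030 = 8877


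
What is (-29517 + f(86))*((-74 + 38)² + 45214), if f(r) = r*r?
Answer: -1028847710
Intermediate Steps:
f(r) = r²
(-29517 + f(86))*((-74 + 38)² + 45214) = (-29517 + 86²)*((-74 + 38)² + 45214) = (-29517 + 7396)*((-36)² + 45214) = -22121*(1296 + 45214) = -22121*46510 = -1028847710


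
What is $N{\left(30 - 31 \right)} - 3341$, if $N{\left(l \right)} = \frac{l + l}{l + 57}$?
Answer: $- \frac{93549}{28} \approx -3341.0$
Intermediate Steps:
$N{\left(l \right)} = \frac{2 l}{57 + l}$
$N{\left(30 - 31 \right)} - 3341 = \frac{2 \left(30 - 31\right)}{57 + \left(30 - 31\right)} - 3341 = 2 \left(-1\right) \frac{1}{57 - 1} - 3341 = 2 \left(-1\right) \frac{1}{56} - 3341 = - \frac{1}{28} - 3341 = - \frac{93549}{28}$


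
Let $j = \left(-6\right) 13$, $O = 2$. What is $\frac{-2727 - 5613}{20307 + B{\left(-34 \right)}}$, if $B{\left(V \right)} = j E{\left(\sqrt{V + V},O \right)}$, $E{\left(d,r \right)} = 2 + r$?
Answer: $- \frac{556}{1333} \approx -0.4171$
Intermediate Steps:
$j = -78$
$B{\left(V \right)} = -312$ ($B{\left(V \right)} = - 78 \left(2 + 2\right) = \left(-78\right) 4 = -312$)
$\frac{-2727 - 5613}{20307 + B{\left(-34 \right)}} = \frac{-2727 - 5613}{20307 - 312} = - \frac{8340}{19995} = \left(-8340\right) \frac{1}{19995} = - \frac{556}{1333}$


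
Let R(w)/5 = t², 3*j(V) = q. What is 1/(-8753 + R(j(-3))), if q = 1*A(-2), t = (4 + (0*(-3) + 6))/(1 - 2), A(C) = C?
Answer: -1/8253 ≈ -0.00012117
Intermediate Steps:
t = -10 (t = (4 + (0 + 6))/(-1) = (4 + 6)*(-1) = 10*(-1) = -10)
q = -2 (q = 1*(-2) = -2)
j(V) = -⅔ (j(V) = (⅓)*(-2) = -⅔)
R(w) = 500 (R(w) = 5*(-10)² = 5*100 = 500)
1/(-8753 + R(j(-3))) = 1/(-8753 + 500) = 1/(-8253) = -1/8253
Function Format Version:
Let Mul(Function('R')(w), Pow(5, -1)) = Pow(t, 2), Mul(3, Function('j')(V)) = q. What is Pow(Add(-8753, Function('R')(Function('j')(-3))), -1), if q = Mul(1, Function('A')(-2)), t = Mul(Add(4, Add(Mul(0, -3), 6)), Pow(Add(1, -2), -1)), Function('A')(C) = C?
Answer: Rational(-1, 8253) ≈ -0.00012117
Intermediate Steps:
t = -10 (t = Mul(Add(4, Add(0, 6)), Pow(-1, -1)) = Mul(Add(4, 6), -1) = Mul(10, -1) = -10)
q = -2 (q = Mul(1, -2) = -2)
Function('j')(V) = Rational(-2, 3) (Function('j')(V) = Mul(Rational(1, 3), -2) = Rational(-2, 3))
Function('R')(w) = 500 (Function('R')(w) = Mul(5, Pow(-10, 2)) = Mul(5, 100) = 500)
Pow(Add(-8753, Function('R')(Function('j')(-3))), -1) = Pow(Add(-8753, 500), -1) = Pow(-8253, -1) = Rational(-1, 8253)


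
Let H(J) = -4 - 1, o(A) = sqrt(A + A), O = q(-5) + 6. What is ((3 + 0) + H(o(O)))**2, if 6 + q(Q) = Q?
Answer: 4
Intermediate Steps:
q(Q) = -6 + Q
O = -5 (O = (-6 - 5) + 6 = -11 + 6 = -5)
o(A) = sqrt(2)*sqrt(A) (o(A) = sqrt(2*A) = sqrt(2)*sqrt(A))
H(J) = -5
((3 + 0) + H(o(O)))**2 = ((3 + 0) - 5)**2 = (3 - 5)**2 = (-2)**2 = 4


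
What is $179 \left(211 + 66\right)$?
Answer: $49583$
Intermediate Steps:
$179 \left(211 + 66\right) = 179 \cdot 277 = 49583$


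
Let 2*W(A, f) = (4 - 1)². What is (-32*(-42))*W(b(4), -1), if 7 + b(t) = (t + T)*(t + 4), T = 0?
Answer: 6048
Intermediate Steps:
b(t) = -7 + t*(4 + t) (b(t) = -7 + (t + 0)*(t + 4) = -7 + t*(4 + t))
W(A, f) = 9/2 (W(A, f) = (4 - 1)²/2 = (½)*3² = (½)*9 = 9/2)
(-32*(-42))*W(b(4), -1) = -32*(-42)*(9/2) = 1344*(9/2) = 6048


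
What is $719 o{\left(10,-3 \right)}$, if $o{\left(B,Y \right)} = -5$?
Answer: $-3595$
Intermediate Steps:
$719 o{\left(10,-3 \right)} = 719 \left(-5\right) = -3595$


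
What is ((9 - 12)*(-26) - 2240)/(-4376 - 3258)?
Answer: 1081/3817 ≈ 0.28321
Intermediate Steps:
((9 - 12)*(-26) - 2240)/(-4376 - 3258) = (-3*(-26) - 2240)/(-7634) = (78 - 2240)*(-1/7634) = -2162*(-1/7634) = 1081/3817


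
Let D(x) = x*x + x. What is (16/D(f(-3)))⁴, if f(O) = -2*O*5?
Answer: 4096/46753250625 ≈ 8.7609e-8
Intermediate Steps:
f(O) = -10*O
D(x) = x + x² (D(x) = x² + x = x + x²)
(16/D(f(-3)))⁴ = (16/(((-10*(-3))*(1 - 10*(-3)))))⁴ = (16/((30*(1 + 30))))⁴ = (16/((30*31)))⁴ = (16/930)⁴ = (16*(1/930))⁴ = (8/465)⁴ = 4096/46753250625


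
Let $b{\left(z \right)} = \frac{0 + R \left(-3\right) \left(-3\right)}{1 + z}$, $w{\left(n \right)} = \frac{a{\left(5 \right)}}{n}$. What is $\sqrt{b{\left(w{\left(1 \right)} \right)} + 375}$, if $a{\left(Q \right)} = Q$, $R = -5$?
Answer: $\frac{7 \sqrt{30}}{2} \approx 19.17$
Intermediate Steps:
$w{\left(n \right)} = \frac{5}{n}$
$b{\left(z \right)} = - \frac{45}{1 + z}$ ($b{\left(z \right)} = \frac{0 + \left(-5\right) \left(-3\right) \left(-3\right)}{1 + z} = \frac{0 + 15 \left(-3\right)}{1 + z} = \frac{0 - 45}{1 + z} = - \frac{45}{1 + z}$)
$\sqrt{b{\left(w{\left(1 \right)} \right)} + 375} = \sqrt{- \frac{45}{1 + \frac{5}{1}} + 375} = \sqrt{- \frac{45}{1 + 5 \cdot 1} + 375} = \sqrt{- \frac{45}{1 + 5} + 375} = \sqrt{- \frac{45}{6} + 375} = \sqrt{\left(-45\right) \frac{1}{6} + 375} = \sqrt{- \frac{15}{2} + 375} = \sqrt{\frac{735}{2}} = \frac{7 \sqrt{30}}{2}$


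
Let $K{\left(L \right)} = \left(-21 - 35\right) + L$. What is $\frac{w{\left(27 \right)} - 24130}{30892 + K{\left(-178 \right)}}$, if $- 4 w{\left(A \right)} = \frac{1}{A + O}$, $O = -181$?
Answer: $- \frac{14864079}{18885328} \approx -0.78707$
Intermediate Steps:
$w{\left(A \right)} = - \frac{1}{4 \left(-181 + A\right)}$ ($w{\left(A \right)} = - \frac{1}{4 \left(A - 181\right)} = - \frac{1}{4 \left(-181 + A\right)}$)
$K{\left(L \right)} = -56 + L$
$\frac{w{\left(27 \right)} - 24130}{30892 + K{\left(-178 \right)}} = \frac{- \frac{1}{-724 + 4 \cdot 27} - 24130}{30892 - 234} = \frac{- \frac{1}{-724 + 108} - 24130}{30892 - 234} = \frac{- \frac{1}{-616} - 24130}{30658} = \left(\left(-1\right) \left(- \frac{1}{616}\right) - 24130\right) \frac{1}{30658} = \left(\frac{1}{616} - 24130\right) \frac{1}{30658} = \left(- \frac{14864079}{616}\right) \frac{1}{30658} = - \frac{14864079}{18885328}$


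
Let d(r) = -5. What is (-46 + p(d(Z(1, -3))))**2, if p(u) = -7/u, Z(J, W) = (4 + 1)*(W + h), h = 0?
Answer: 49729/25 ≈ 1989.2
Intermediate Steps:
Z(J, W) = 5*W (Z(J, W) = (4 + 1)*(W + 0) = 5*W)
(-46 + p(d(Z(1, -3))))**2 = (-46 - 7/(-5))**2 = (-46 - 7*(-1/5))**2 = (-46 + 7/5)**2 = (-223/5)**2 = 49729/25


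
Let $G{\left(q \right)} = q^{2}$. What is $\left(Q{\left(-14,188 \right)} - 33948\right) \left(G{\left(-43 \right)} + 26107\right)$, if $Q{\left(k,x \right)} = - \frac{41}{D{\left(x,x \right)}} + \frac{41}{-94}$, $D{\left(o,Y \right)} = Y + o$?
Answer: $- \frac{89212159817}{94} \approx -9.4907 \cdot 10^{8}$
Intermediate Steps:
$Q{\left(k,x \right)} = - \frac{41}{94} - \frac{41}{2 x}$ ($Q{\left(k,x \right)} = - \frac{41}{x + x} + \frac{41}{-94} = - \frac{41}{2 x} + 41 \left(- \frac{1}{94}\right) = - 41 \frac{1}{2 x} - \frac{41}{94} = - \frac{41}{2 x} - \frac{41}{94} = - \frac{41}{94} - \frac{41}{2 x}$)
$\left(Q{\left(-14,188 \right)} - 33948\right) \left(G{\left(-43 \right)} + 26107\right) = \left(\frac{41 \left(-47 - 188\right)}{94 \cdot 188} - 33948\right) \left(\left(-43\right)^{2} + 26107\right) = \left(\frac{41}{94} \cdot \frac{1}{188} \left(-47 - 188\right) - 33948\right) \left(1849 + 26107\right) = \left(\frac{41}{94} \cdot \frac{1}{188} \left(-235\right) - 33948\right) 27956 = \left(- \frac{205}{376} - 33948\right) 27956 = \left(- \frac{12764653}{376}\right) 27956 = - \frac{89212159817}{94}$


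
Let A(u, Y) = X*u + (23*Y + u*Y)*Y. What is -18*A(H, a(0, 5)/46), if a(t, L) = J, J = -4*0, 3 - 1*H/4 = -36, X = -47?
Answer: 131976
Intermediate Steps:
H = 156 (H = 12 - 4*(-36) = 12 + 144 = 156)
J = 0
a(t, L) = 0
A(u, Y) = -47*u + Y*(23*Y + Y*u) (A(u, Y) = -47*u + (23*Y + u*Y)*Y = -47*u + (23*Y + Y*u)*Y = -47*u + Y*(23*Y + Y*u))
-18*A(H, a(0, 5)/46) = -18*(-47*156 + 23*(0/46)² + 156*(0/46)²) = -18*(-7332 + 23*(0*(1/46))² + 156*(0*(1/46))²) = -18*(-7332 + 23*0² + 156*0²) = -18*(-7332 + 23*0 + 156*0) = -18*(-7332 + 0 + 0) = -18*(-7332) = 131976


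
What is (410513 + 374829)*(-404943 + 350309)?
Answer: -42906374828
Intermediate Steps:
(410513 + 374829)*(-404943 + 350309) = 785342*(-54634) = -42906374828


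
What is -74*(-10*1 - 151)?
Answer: 11914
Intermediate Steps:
-74*(-10*1 - 151) = -74*(-10 - 151) = -74*(-161) = 11914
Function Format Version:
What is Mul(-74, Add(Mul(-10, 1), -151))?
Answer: 11914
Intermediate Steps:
Mul(-74, Add(Mul(-10, 1), -151)) = Mul(-74, Add(-10, -151)) = Mul(-74, -161) = 11914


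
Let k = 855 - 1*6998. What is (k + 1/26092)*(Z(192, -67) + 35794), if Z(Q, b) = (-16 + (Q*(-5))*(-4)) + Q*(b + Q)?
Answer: -5098446877395/13046 ≈ -3.9081e+8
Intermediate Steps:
Z(Q, b) = -16 + 20*Q + Q*(Q + b) (Z(Q, b) = (-16 - 5*Q*(-4)) + Q*(Q + b) = (-16 + 20*Q) + Q*(Q + b) = -16 + 20*Q + Q*(Q + b))
k = -6143 (k = 855 - 6998 = -6143)
(k + 1/26092)*(Z(192, -67) + 35794) = (-6143 + 1/26092)*((-16 + 192² + 20*192 + 192*(-67)) + 35794) = (-6143 + 1/26092)*((-16 + 36864 + 3840 - 12864) + 35794) = -160283155*(27824 + 35794)/26092 = -160283155/26092*63618 = -5098446877395/13046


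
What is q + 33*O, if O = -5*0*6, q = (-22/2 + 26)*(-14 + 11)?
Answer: -45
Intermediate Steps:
q = -45 (q = (-22*½ + 26)*(-3) = (-11 + 26)*(-3) = 15*(-3) = -45)
O = 0 (O = 0*6 = 0)
q + 33*O = -45 + 33*0 = -45 + 0 = -45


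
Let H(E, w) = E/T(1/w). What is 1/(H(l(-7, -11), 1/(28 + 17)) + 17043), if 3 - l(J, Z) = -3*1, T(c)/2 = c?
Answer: 15/255646 ≈ 5.8675e-5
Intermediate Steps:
T(c) = 2*c
l(J, Z) = 6 (l(J, Z) = 3 - (-3) = 3 - 1*(-3) = 3 + 3 = 6)
H(E, w) = E*w/2 (H(E, w) = E/((2/w)) = E*(w/2) = E*w/2)
1/(H(l(-7, -11), 1/(28 + 17)) + 17043) = 1/((½)*6/(28 + 17) + 17043) = 1/((½)*6/45 + 17043) = 1/((½)*6*(1/45) + 17043) = 1/(1/15 + 17043) = 1/(255646/15) = 15/255646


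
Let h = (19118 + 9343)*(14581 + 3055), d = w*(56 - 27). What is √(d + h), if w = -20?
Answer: 4*√31371101 ≈ 22404.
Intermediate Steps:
d = -580 (d = -20*(56 - 27) = -20*29 = -580)
h = 501938196 (h = 28461*17636 = 501938196)
√(d + h) = √(-580 + 501938196) = √501937616 = 4*√31371101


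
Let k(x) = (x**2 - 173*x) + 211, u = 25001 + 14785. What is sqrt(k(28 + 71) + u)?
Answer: sqrt(32671) ≈ 180.75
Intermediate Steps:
u = 39786
k(x) = 211 + x**2 - 173*x
sqrt(k(28 + 71) + u) = sqrt((211 + (28 + 71)**2 - 173*(28 + 71)) + 39786) = sqrt((211 + 99**2 - 173*99) + 39786) = sqrt((211 + 9801 - 17127) + 39786) = sqrt(-7115 + 39786) = sqrt(32671)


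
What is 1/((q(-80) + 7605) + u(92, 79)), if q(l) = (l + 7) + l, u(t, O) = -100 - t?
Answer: 1/7260 ≈ 0.00013774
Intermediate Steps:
q(l) = 7 + 2*l (q(l) = (7 + l) + l = 7 + 2*l)
1/((q(-80) + 7605) + u(92, 79)) = 1/(((7 + 2*(-80)) + 7605) + (-100 - 1*92)) = 1/(((7 - 160) + 7605) + (-100 - 92)) = 1/((-153 + 7605) - 192) = 1/(7452 - 192) = 1/7260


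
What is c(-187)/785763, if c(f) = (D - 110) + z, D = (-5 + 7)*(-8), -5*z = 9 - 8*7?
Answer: -53/357165 ≈ -0.00014839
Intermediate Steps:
z = 47/5 (z = -(9 - 8*7)/5 = -(9 - 56)/5 = -⅕*(-47) = 47/5 ≈ 9.4000)
D = -16 (D = 2*(-8) = -16)
c(f) = -583/5 (c(f) = (-16 - 110) + 47/5 = -126 + 47/5 = -583/5)
c(-187)/785763 = -583/5/785763 = -583/5*1/785763 = -53/357165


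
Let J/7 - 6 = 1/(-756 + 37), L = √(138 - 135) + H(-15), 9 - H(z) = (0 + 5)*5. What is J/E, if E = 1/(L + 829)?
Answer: 24545283/719 + 30191*√3/719 ≈ 34211.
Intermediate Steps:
H(z) = -16 (H(z) = 9 - (0 + 5)*5 = 9 - 5*5 = 9 - 1*25 = 9 - 25 = -16)
L = -16 + √3 (L = √(138 - 135) - 16 = √3 - 16 = -16 + √3 ≈ -14.268)
J = 30191/719 (J = 42 + 7/(-756 + 37) = 42 + 7/(-719) = 42 + 7*(-1/719) = 42 - 7/719 = 30191/719 ≈ 41.990)
E = 1/(813 + √3) (E = 1/((-16 + √3) + 829) = 1/(813 + √3) ≈ 0.0012274)
J/E = 30191/(719*(271/220322 - √3/660966))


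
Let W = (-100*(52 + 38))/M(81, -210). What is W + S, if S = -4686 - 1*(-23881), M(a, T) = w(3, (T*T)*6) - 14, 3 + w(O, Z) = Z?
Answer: 5078661685/264583 ≈ 19195.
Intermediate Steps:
w(O, Z) = -3 + Z
M(a, T) = -17 + 6*T**2 (M(a, T) = (-3 + (T*T)*6) - 14 = (-3 + T**2*6) - 14 = (-3 + 6*T**2) - 14 = -17 + 6*T**2)
W = -9000/264583 (W = (-100*(52 + 38))/(-17 + 6*(-210)**2) = (-100*90)/(-17 + 6*44100) = -9000/(-17 + 264600) = -9000/264583 ≈ -0.034016)
S = 19195 (S = -4686 + 23881 = 19195)
W + S = -9000/264583 + 19195 = 5078661685/264583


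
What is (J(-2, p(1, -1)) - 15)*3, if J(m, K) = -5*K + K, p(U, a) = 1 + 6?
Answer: -129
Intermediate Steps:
p(U, a) = 7
J(m, K) = -4*K
(J(-2, p(1, -1)) - 15)*3 = (-4*7 - 15)*3 = (-28 - 15)*3 = -43*3 = -129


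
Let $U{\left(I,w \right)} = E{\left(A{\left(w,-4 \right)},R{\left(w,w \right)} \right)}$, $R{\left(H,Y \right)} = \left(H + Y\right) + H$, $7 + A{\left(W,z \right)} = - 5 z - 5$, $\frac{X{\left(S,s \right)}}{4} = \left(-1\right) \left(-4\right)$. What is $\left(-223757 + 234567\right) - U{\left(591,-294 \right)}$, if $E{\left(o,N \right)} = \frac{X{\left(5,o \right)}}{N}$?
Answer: $\frac{4767218}{441} \approx 10810.0$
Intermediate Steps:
$X{\left(S,s \right)} = 16$ ($X{\left(S,s \right)} = 4 \left(\left(-1\right) \left(-4\right)\right) = 4 \cdot 4 = 16$)
$A{\left(W,z \right)} = -12 - 5 z$ ($A{\left(W,z \right)} = -7 - \left(5 + 5 z\right) = -12 - 5 z$)
$R{\left(H,Y \right)} = Y + 2 H$
$E{\left(o,N \right)} = \frac{16}{N}$
$U{\left(I,w \right)} = \frac{16}{3 w}$ ($U{\left(I,w \right)} = \frac{16}{w + 2 w} = \frac{16}{3 w}$)
$\left(-223757 + 234567\right) - U{\left(591,-294 \right)} = \left(-223757 + 234567\right) - \frac{16}{3 \left(-294\right)} = 10810 - \frac{16}{3} \left(- \frac{1}{294}\right) = 10810 - - \frac{8}{441} = 10810 + \frac{8}{441} = \frac{4767218}{441}$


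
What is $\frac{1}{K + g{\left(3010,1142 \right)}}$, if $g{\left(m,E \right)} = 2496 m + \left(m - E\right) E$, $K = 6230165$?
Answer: $\frac{1}{15876381} \approx 6.2987 \cdot 10^{-8}$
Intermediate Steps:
$g{\left(m,E \right)} = 2496 m + E \left(m - E\right)$
$\frac{1}{K + g{\left(3010,1142 \right)}} = \frac{1}{6230165 + \left(- 1142^{2} + 2496 \cdot 3010 + 1142 \cdot 3010\right)} = \frac{1}{6230165 + \left(\left(-1\right) 1304164 + 7512960 + 3437420\right)} = \frac{1}{6230165 + \left(-1304164 + 7512960 + 3437420\right)} = \frac{1}{6230165 + 9646216} = \frac{1}{15876381}$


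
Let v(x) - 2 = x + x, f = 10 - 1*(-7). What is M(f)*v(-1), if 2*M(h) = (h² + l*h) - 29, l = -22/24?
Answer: 0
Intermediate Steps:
l = -11/12 (l = -22*1/24 = -11/12 ≈ -0.91667)
f = 17 (f = 10 + 7 = 17)
v(x) = 2 + 2*x (v(x) = 2 + (x + x) = 2 + 2*x)
M(h) = -29/2 + h²/2 - 11*h/24 (M(h) = ((h² - 11*h/12) - 29)/2 = (-29 + h² - 11*h/12)/2 = -29/2 + h²/2 - 11*h/24)
M(f)*v(-1) = (-29/2 + (½)*17² - 11/24*17)*(2 + 2*(-1)) = (-29/2 + (½)*289 - 187/24)*(2 - 2) = (-29/2 + 289/2 - 187/24)*0 = (2933/24)*0 = 0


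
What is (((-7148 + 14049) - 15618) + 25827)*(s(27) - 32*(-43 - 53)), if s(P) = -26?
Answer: 52117060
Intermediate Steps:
(((-7148 + 14049) - 15618) + 25827)*(s(27) - 32*(-43 - 53)) = (((-7148 + 14049) - 15618) + 25827)*(-26 - 32*(-43 - 53)) = ((6901 - 15618) + 25827)*(-26 - 32*(-96)) = (-8717 + 25827)*(-26 + 3072) = 17110*3046 = 52117060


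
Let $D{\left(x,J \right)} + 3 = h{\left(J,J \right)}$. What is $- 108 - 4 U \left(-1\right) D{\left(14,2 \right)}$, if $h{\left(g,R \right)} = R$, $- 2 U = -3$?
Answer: $648$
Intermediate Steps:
$U = \frac{3}{2}$ ($U = \left(- \frac{1}{2}\right) \left(-3\right) = \frac{3}{2} \approx 1.5$)
$D{\left(x,J \right)} = -3 + J$
$- 108 - 4 U \left(-1\right) D{\left(14,2 \right)} = - 108 \left(-4\right) \frac{3}{2} \left(-1\right) \left(-3 + 2\right) = - 108 \left(\left(-6\right) \left(-1\right)\right) \left(-1\right) = \left(-108\right) 6 \left(-1\right) = \left(-648\right) \left(-1\right) = 648$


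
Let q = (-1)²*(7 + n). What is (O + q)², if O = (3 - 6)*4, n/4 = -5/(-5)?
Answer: 1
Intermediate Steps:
n = 4 (n = 4*(-5/(-5)) = 4*(-5*(-⅕)) = 4*1 = 4)
O = -12 (O = -3*4 = -12)
q = 11 (q = (-1)²*(7 + 4) = 1*11 = 11)
(O + q)² = (-12 + 11)² = (-1)² = 1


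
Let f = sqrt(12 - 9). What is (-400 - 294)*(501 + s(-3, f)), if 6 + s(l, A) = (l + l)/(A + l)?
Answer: -345612 - 694*sqrt(3) ≈ -3.4681e+5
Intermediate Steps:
f = sqrt(3) ≈ 1.7320
s(l, A) = -6 + 2*l/(A + l) (s(l, A) = -6 + (l + l)/(A + l) = -6 + (2*l)/(A + l) = -6 + 2*l/(A + l))
(-400 - 294)*(501 + s(-3, f)) = (-400 - 294)*(501 + 2*(-3*sqrt(3) - 2*(-3))/(sqrt(3) - 3)) = -694*(501 + 2*(-3*sqrt(3) + 6)/(-3 + sqrt(3))) = -694*(501 + 2*(6 - 3*sqrt(3))/(-3 + sqrt(3))) = -347694 - 1388*(6 - 3*sqrt(3))/(-3 + sqrt(3))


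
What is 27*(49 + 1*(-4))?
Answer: 1215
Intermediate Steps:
27*(49 + 1*(-4)) = 27*(49 - 4) = 27*45 = 1215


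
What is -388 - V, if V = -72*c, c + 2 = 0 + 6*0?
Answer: -532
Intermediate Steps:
c = -2 (c = -2 + (0 + 6*0) = -2 + (0 + 0) = -2 + 0 = -2)
V = 144 (V = -72*(-2) = 144)
-388 - V = -388 - 1*144 = -388 - 144 = -532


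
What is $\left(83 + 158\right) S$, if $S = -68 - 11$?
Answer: $-19039$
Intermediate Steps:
$S = -79$
$\left(83 + 158\right) S = \left(83 + 158\right) \left(-79\right) = 241 \left(-79\right) = -19039$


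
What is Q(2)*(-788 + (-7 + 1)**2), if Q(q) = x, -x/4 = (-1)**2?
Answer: 3008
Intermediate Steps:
x = -4 (x = -4*(-1)**2 = -4*1 = -4)
Q(q) = -4
Q(2)*(-788 + (-7 + 1)**2) = -4*(-788 + (-7 + 1)**2) = -4*(-788 + (-6)**2) = -4*(-788 + 36) = -4*(-752) = 3008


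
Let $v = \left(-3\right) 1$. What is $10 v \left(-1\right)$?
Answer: $30$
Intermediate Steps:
$v = -3$
$10 v \left(-1\right) = 10 \left(-3\right) \left(-1\right) = \left(-30\right) \left(-1\right) = 30$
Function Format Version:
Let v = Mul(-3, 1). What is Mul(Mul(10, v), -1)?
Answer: 30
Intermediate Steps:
v = -3
Mul(Mul(10, v), -1) = Mul(Mul(10, -3), -1) = Mul(-30, -1) = 30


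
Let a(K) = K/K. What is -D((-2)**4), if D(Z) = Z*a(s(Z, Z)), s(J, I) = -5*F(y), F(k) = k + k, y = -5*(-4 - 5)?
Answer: -16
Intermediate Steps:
y = 45 (y = -5*(-9) = 45)
F(k) = 2*k
s(J, I) = -450 (s(J, I) = -10*45 = -5*90 = -450)
a(K) = 1
D(Z) = Z (D(Z) = Z*1 = Z)
-D((-2)**4) = -1*(-2)**4 = -1*16 = -16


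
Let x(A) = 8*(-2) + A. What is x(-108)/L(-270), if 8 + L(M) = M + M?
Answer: 31/137 ≈ 0.22628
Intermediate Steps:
L(M) = -8 + 2*M (L(M) = -8 + (M + M) = -8 + 2*M)
x(A) = -16 + A
x(-108)/L(-270) = (-16 - 108)/(-8 + 2*(-270)) = -124/(-8 - 540) = -124/(-548) = -124*(-1/548) = 31/137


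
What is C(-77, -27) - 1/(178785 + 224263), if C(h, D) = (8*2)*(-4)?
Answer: -25795073/403048 ≈ -64.000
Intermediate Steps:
C(h, D) = -64 (C(h, D) = 16*(-4) = -64)
C(-77, -27) - 1/(178785 + 224263) = -64 - 1/(178785 + 224263) = -64 - 1/403048 = -25795073/403048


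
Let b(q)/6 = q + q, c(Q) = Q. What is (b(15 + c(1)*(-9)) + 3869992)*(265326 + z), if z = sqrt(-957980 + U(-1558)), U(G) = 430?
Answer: 1026828600864 + 19350320*I*sqrt(38302) ≈ 1.0268e+12 + 3.787e+9*I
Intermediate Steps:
b(q) = 12*q (b(q) = 6*(q + q) = 6*(2*q) = 12*q)
z = 5*I*sqrt(38302) (z = sqrt(-957980 + 430) = sqrt(-957550) = 5*I*sqrt(38302) ≈ 978.54*I)
(b(15 + c(1)*(-9)) + 3869992)*(265326 + z) = (12*(15 + 1*(-9)) + 3869992)*(265326 + 5*I*sqrt(38302)) = (12*(15 - 9) + 3869992)*(265326 + 5*I*sqrt(38302)) = (12*6 + 3869992)*(265326 + 5*I*sqrt(38302)) = (72 + 3869992)*(265326 + 5*I*sqrt(38302)) = 3870064*(265326 + 5*I*sqrt(38302)) = 1026828600864 + 19350320*I*sqrt(38302)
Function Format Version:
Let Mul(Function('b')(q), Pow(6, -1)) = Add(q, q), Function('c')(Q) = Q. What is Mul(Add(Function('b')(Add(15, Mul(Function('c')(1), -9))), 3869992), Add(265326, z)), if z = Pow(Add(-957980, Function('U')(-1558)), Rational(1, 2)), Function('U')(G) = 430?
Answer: Add(1026828600864, Mul(19350320, I, Pow(38302, Rational(1, 2)))) ≈ Add(1.0268e+12, Mul(3.7870e+9, I))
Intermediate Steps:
Function('b')(q) = Mul(12, q) (Function('b')(q) = Mul(6, Add(q, q)) = Mul(6, Mul(2, q)) = Mul(12, q))
z = Mul(5, I, Pow(38302, Rational(1, 2))) (z = Pow(Add(-957980, 430), Rational(1, 2)) = Pow(-957550, Rational(1, 2)) = Mul(5, I, Pow(38302, Rational(1, 2))) ≈ Mul(978.54, I))
Mul(Add(Function('b')(Add(15, Mul(Function('c')(1), -9))), 3869992), Add(265326, z)) = Mul(Add(Mul(12, Add(15, Mul(1, -9))), 3869992), Add(265326, Mul(5, I, Pow(38302, Rational(1, 2))))) = Mul(Add(Mul(12, Add(15, -9)), 3869992), Add(265326, Mul(5, I, Pow(38302, Rational(1, 2))))) = Mul(Add(Mul(12, 6), 3869992), Add(265326, Mul(5, I, Pow(38302, Rational(1, 2))))) = Mul(Add(72, 3869992), Add(265326, Mul(5, I, Pow(38302, Rational(1, 2))))) = Mul(3870064, Add(265326, Mul(5, I, Pow(38302, Rational(1, 2))))) = Add(1026828600864, Mul(19350320, I, Pow(38302, Rational(1, 2))))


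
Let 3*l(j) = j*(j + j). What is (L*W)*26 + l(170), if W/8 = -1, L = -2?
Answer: 59048/3 ≈ 19683.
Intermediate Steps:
W = -8 (W = 8*(-1) = -8)
l(j) = 2*j²/3 (l(j) = (j*(j + j))/3 = (j*(2*j))/3 = (2*j²)/3 = 2*j²/3)
(L*W)*26 + l(170) = -2*(-8)*26 + (⅔)*170² = 16*26 + (⅔)*28900 = 416 + 57800/3 = 59048/3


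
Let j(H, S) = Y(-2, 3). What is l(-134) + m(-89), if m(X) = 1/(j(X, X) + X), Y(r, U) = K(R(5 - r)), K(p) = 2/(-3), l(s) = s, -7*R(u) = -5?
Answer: -36049/269 ≈ -134.01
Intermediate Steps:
R(u) = 5/7 (R(u) = -⅐*(-5) = 5/7)
K(p) = -⅔ (K(p) = 2*(-⅓) = -⅔)
Y(r, U) = -⅔
j(H, S) = -⅔
m(X) = 1/(-⅔ + X)
l(-134) + m(-89) = -134 + 3/(-2 + 3*(-89)) = -134 + 3/(-2 - 267) = -134 + 3/(-269) = -134 + 3*(-1/269) = -134 - 3/269 = -36049/269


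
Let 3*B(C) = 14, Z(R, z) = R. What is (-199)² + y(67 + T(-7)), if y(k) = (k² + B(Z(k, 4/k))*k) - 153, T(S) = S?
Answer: 43328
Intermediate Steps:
B(C) = 14/3 (B(C) = (⅓)*14 = 14/3)
y(k) = -153 + k² + 14*k/3 (y(k) = (k² + 14*k/3) - 153 = -153 + k² + 14*k/3)
(-199)² + y(67 + T(-7)) = (-199)² + (-153 + (67 - 7)² + 14*(67 - 7)/3) = 39601 + (-153 + 60² + (14/3)*60) = 39601 + (-153 + 3600 + 280) = 39601 + 3727 = 43328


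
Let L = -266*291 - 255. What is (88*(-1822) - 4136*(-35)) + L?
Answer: -93237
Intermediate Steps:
L = -77661 (L = -77406 - 255 = -77661)
(88*(-1822) - 4136*(-35)) + L = (88*(-1822) - 4136*(-35)) - 77661 = (-160336 + 144760) - 77661 = -15576 - 77661 = -93237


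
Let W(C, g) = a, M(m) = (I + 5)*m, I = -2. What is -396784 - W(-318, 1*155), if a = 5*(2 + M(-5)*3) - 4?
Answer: -396565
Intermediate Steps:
M(m) = 3*m (M(m) = (-2 + 5)*m = 3*m)
a = -219 (a = 5*(2 + (3*(-5))*3) - 4 = 5*(2 - 15*3) - 4 = 5*(2 - 45) - 4 = 5*(-43) - 4 = -215 - 4 = -219)
W(C, g) = -219
-396784 - W(-318, 1*155) = -396784 - 1*(-219) = -396784 + 219 = -396565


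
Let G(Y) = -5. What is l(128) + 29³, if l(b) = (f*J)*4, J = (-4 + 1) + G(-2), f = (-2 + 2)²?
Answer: 24389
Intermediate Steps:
f = 0 (f = 0² = 0)
J = -8 (J = (-4 + 1) - 5 = -3 - 5 = -8)
l(b) = 0 (l(b) = (0*(-8))*4 = 0*4 = 0)
l(128) + 29³ = 0 + 29³ = 0 + 24389 = 24389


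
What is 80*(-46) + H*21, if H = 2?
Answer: -3638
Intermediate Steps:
80*(-46) + H*21 = 80*(-46) + 2*21 = -3680 + 42 = -3638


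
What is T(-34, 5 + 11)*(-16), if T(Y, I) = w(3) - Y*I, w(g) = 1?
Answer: -8720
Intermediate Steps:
T(Y, I) = 1 - I*Y (T(Y, I) = 1 - Y*I = 1 - I*Y)
T(-34, 5 + 11)*(-16) = (1 - 1*(5 + 11)*(-34))*(-16) = (1 - 1*16*(-34))*(-16) = (1 + 544)*(-16) = 545*(-16) = -8720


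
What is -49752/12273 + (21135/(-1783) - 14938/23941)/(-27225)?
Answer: -19270886963360701/4754348333962425 ≈ -4.0533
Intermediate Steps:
-49752/12273 + (21135/(-1783) - 14938/23941)/(-27225) = -49752*1/12273 + (21135*(-1/1783) - 14938*1/23941)*(-1/27225) = -16584/4091 + (-21135/1783 - 14938/23941)*(-1/27225) = -16584/4091 - 532627489/42686803*(-1/27225) = -16584/4091 + 532627489/1162148211675 = -19270886963360701/4754348333962425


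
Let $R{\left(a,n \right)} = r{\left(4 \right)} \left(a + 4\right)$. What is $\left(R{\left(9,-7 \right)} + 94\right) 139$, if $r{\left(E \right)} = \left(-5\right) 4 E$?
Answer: $-131494$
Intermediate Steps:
$r{\left(E \right)} = - 20 E$
$R{\left(a,n \right)} = -320 - 80 a$ ($R{\left(a,n \right)} = \left(-20\right) 4 \left(a + 4\right) = - 80 \left(4 + a\right) = -320 - 80 a$)
$\left(R{\left(9,-7 \right)} + 94\right) 139 = \left(\left(-320 - 720\right) + 94\right) 139 = \left(-1040 + 94\right) 139 = \left(-946\right) 139 = -131494$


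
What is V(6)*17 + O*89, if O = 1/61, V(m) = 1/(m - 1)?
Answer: 1482/305 ≈ 4.8590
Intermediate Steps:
V(m) = 1/(-1 + m)
O = 1/61 ≈ 0.016393
V(6)*17 + O*89 = 17/(-1 + 6) + (1/61)*89 = 17/5 + 89/61 = 1482/305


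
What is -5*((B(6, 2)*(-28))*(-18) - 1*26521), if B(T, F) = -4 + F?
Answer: 137645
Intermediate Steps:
-5*((B(6, 2)*(-28))*(-18) - 1*26521) = -5*(((-4 + 2)*(-28))*(-18) - 1*26521) = -5*(-2*(-28)*(-18) - 26521) = -5*(56*(-18) - 26521) = -5*(-1008 - 26521) = -5*(-27529) = 137645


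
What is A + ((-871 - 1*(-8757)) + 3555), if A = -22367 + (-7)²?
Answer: -10877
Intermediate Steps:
A = -22318 (A = -22367 + 49 = -22318)
A + ((-871 - 1*(-8757)) + 3555) = -22318 + ((-871 - 1*(-8757)) + 3555) = -22318 + ((-871 + 8757) + 3555) = -22318 + (7886 + 3555) = -22318 + 11441 = -10877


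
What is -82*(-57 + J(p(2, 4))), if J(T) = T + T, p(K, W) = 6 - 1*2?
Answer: 4018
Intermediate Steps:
p(K, W) = 4 (p(K, W) = 6 - 2 = 4)
J(T) = 2*T
-82*(-57 + J(p(2, 4))) = -82*(-57 + 2*4) = -82*(-57 + 8) = -82*(-49) = 4018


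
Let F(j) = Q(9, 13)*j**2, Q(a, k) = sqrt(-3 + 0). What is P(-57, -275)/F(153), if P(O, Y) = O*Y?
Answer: -5225*I*sqrt(3)/23409 ≈ -0.3866*I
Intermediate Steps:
Q(a, k) = I*sqrt(3) (Q(a, k) = sqrt(-3) = I*sqrt(3))
F(j) = I*sqrt(3)*j**2 (F(j) = (I*sqrt(3))*j**2 = I*sqrt(3)*j**2)
P(-57, -275)/F(153) = (-57*(-275))/((I*sqrt(3)*153**2)) = 15675/((I*sqrt(3)*23409)) = 15675/((23409*I*sqrt(3))) = 15675*(-I*sqrt(3)/70227) = -5225*I*sqrt(3)/23409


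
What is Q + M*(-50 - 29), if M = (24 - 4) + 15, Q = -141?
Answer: -2906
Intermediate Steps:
M = 35 (M = 20 + 15 = 35)
Q + M*(-50 - 29) = -141 + 35*(-50 - 29) = -141 + 35*(-79) = -141 - 2765 = -2906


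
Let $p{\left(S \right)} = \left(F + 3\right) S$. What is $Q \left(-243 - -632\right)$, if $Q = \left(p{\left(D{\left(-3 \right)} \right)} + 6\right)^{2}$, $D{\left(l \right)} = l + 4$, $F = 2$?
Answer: $47069$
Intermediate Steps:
$D{\left(l \right)} = 4 + l$
$p{\left(S \right)} = 5 S$ ($p{\left(S \right)} = \left(2 + 3\right) S = 5 S$)
$Q = 121$ ($Q = \left(5 \left(4 - 3\right) + 6\right)^{2} = \left(5 \cdot 1 + 6\right)^{2} = \left(5 + 6\right)^{2} = 11^{2} = 121$)
$Q \left(-243 - -632\right) = 121 \left(-243 - -632\right) = 121 \left(-243 + 632\right) = 121 \cdot 389 = 47069$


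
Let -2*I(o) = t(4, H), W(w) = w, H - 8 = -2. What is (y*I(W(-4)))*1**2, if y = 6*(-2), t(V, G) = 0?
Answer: 0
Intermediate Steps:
H = 6 (H = 8 - 2 = 6)
I(o) = 0 (I(o) = -1/2*0 = 0)
y = -12
(y*I(W(-4)))*1**2 = -12*0*1**2 = 0*1 = 0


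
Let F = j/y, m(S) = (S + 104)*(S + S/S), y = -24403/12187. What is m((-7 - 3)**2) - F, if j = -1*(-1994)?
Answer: 527100290/24403 ≈ 21600.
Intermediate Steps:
j = 1994
y = -24403/12187 (y = -24403*1/12187 = -24403/12187 ≈ -2.0024)
m(S) = (1 + S)*(104 + S) (m(S) = (104 + S)*(S + 1) = (104 + S)*(1 + S) = (1 + S)*(104 + S))
F = -24300878/24403 (F = 1994/(-24403/12187) = 1994*(-12187/24403) = -24300878/24403 ≈ -995.82)
m((-7 - 3)**2) - F = (104 + ((-7 - 3)**2)**2 + 105*(-7 - 3)**2) - 1*(-24300878/24403) = (104 + ((-10)**2)**2 + 105*(-10)**2) + 24300878/24403 = (104 + 100**2 + 105*100) + 24300878/24403 = (104 + 10000 + 10500) + 24300878/24403 = 20604 + 24300878/24403 = 527100290/24403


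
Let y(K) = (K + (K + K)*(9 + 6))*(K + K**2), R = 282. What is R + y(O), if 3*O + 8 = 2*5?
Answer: 8234/27 ≈ 304.96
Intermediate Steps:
O = 2/3 (O = -8/3 + (2*5)/3 = -8/3 + (1/3)*10 = -8/3 + 10/3 = 2/3 ≈ 0.66667)
y(K) = 31*K*(K + K**2) (y(K) = (K + (2*K)*15)*(K + K**2) = (K + 30*K)*(K + K**2) = (31*K)*(K + K**2) = 31*K*(K + K**2))
R + y(O) = 282 + 31*(2/3)**2*(1 + 2/3) = 282 + 31*(4/9)*(5/3) = 282 + 620/27 = 8234/27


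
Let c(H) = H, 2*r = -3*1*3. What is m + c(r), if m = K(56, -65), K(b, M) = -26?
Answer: -61/2 ≈ -30.500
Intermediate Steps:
r = -9/2 (r = (-3*1*3)/2 = (-3*3)/2 = (½)*(-9) = -9/2 ≈ -4.5000)
m = -26
m + c(r) = -26 - 9/2 = -61/2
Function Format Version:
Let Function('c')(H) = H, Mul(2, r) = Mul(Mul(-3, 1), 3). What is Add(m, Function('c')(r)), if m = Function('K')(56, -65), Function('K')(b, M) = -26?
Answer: Rational(-61, 2) ≈ -30.500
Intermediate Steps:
r = Rational(-9, 2) (r = Mul(Rational(1, 2), Mul(Mul(-3, 1), 3)) = Mul(Rational(1, 2), Mul(-3, 3)) = Mul(Rational(1, 2), -9) = Rational(-9, 2) ≈ -4.5000)
m = -26
Add(m, Function('c')(r)) = Add(-26, Rational(-9, 2)) = Rational(-61, 2)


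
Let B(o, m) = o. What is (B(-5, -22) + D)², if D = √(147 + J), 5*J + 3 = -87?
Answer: (5 - √129)² ≈ 40.422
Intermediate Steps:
J = -18 (J = -⅗ + (⅕)*(-87) = -⅗ - 87/5 = -18)
D = √129 (D = √(147 - 18) = √129 ≈ 11.358)
(B(-5, -22) + D)² = (-5 + √129)²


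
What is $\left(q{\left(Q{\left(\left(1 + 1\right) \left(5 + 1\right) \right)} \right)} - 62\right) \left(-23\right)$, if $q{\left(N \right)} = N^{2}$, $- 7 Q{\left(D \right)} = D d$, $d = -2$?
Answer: $\frac{56626}{49} \approx 1155.6$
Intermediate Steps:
$Q{\left(D \right)} = \frac{2 D}{7}$ ($Q{\left(D \right)} = - \frac{D \left(-2\right)}{7} = - \frac{\left(-2\right) D}{7} = \frac{2 D}{7}$)
$\left(q{\left(Q{\left(\left(1 + 1\right) \left(5 + 1\right) \right)} \right)} - 62\right) \left(-23\right) = \left(\left(\frac{2 \left(1 + 1\right) \left(5 + 1\right)}{7}\right)^{2} - 62\right) \left(-23\right) = \left(\left(\frac{2 \cdot 2 \cdot 6}{7}\right)^{2} - 62\right) \left(-23\right) = \left(\left(\frac{2}{7} \cdot 12\right)^{2} - 62\right) \left(-23\right) = \left(\left(\frac{24}{7}\right)^{2} - 62\right) \left(-23\right) = \left(\frac{576}{49} - 62\right) \left(-23\right) = \left(- \frac{2462}{49}\right) \left(-23\right) = \frac{56626}{49}$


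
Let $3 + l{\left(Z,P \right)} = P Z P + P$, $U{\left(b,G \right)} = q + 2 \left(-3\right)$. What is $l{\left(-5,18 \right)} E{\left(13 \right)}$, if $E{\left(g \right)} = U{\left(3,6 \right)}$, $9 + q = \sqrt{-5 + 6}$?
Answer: $22470$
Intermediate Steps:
$q = -8$ ($q = -9 + \sqrt{-5 + 6} = -9 + \sqrt{1} = -9 + 1 = -8$)
$U{\left(b,G \right)} = -14$ ($U{\left(b,G \right)} = -8 + 2 \left(-3\right) = -8 - 6 = -14$)
$l{\left(Z,P \right)} = -3 + P + Z P^{2}$ ($l{\left(Z,P \right)} = -3 + \left(P Z P + P\right) = -3 + \left(Z P^{2} + P\right) = -3 + \left(P + Z P^{2}\right) = -3 + P + Z P^{2}$)
$E{\left(g \right)} = -14$
$l{\left(-5,18 \right)} E{\left(13 \right)} = \left(-3 + 18 - 5 \cdot 18^{2}\right) \left(-14\right) = \left(-3 + 18 - 1620\right) \left(-14\right) = \left(-1605\right) \left(-14\right) = 22470$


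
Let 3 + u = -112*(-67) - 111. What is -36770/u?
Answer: -3677/739 ≈ -4.9756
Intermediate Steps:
u = 7390 (u = -3 + (-112*(-67) - 111) = -3 + (7504 - 111) = -3 + 7393 = 7390)
-36770/u = -36770/7390 = -36770*1/7390 = -3677/739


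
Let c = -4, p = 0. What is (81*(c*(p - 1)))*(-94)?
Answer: -30456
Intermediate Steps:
(81*(c*(p - 1)))*(-94) = (81*(-4*(0 - 1)))*(-94) = (81*(-4*(-1)))*(-94) = (81*4)*(-94) = 324*(-94) = -30456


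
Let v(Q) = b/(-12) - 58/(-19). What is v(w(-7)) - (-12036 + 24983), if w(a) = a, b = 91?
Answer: -2952949/228 ≈ -12952.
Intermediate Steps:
v(Q) = -1033/228 (v(Q) = 91/(-12) - 58/(-19) = 91*(-1/12) - 58*(-1/19) = -91/12 + 58/19 = -1033/228)
v(w(-7)) - (-12036 + 24983) = -1033/228 - (-12036 + 24983) = -1033/228 - 1*12947 = -1033/228 - 12947 = -2952949/228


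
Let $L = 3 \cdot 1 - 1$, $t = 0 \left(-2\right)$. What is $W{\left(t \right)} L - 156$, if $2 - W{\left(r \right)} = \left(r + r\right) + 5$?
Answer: $-162$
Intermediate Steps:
$t = 0$
$L = 2$ ($L = 3 - 1 = 2$)
$W{\left(r \right)} = -3 - 2 r$ ($W{\left(r \right)} = 2 - \left(\left(r + r\right) + 5\right) = 2 - \left(2 r + 5\right) = 2 - \left(5 + 2 r\right) = -3 - 2 r$)
$W{\left(t \right)} L - 156 = \left(-3 - 0\right) 2 - 156 = \left(-3 + 0\right) 2 - 156 = \left(-3\right) 2 - 156 = -6 - 156 = -162$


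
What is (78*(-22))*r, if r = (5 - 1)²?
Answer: -27456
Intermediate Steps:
r = 16 (r = 4² = 16)
(78*(-22))*r = (78*(-22))*16 = -1716*16 = -27456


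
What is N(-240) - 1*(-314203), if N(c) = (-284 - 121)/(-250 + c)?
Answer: 30791975/98 ≈ 3.1420e+5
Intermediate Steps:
N(c) = -405/(-250 + c)
N(-240) - 1*(-314203) = -405/(-250 - 240) - 1*(-314203) = -405/(-490) + 314203 = -405*(-1/490) + 314203 = 81/98 + 314203 = 30791975/98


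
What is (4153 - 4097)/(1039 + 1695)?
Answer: 28/1367 ≈ 0.020483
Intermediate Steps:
(4153 - 4097)/(1039 + 1695) = 56/2734 = 56*(1/2734) = 28/1367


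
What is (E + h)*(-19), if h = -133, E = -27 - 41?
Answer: 3819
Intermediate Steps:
E = -68
(E + h)*(-19) = (-68 - 133)*(-19) = -201*(-19) = 3819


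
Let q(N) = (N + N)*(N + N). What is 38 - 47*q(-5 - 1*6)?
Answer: -22710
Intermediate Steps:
q(N) = 4*N**2 (q(N) = (2*N)*(2*N) = 4*N**2)
38 - 47*q(-5 - 1*6) = 38 - 188*(-5 - 1*6)**2 = 38 - 188*(-5 - 6)**2 = 38 - 188*(-11)**2 = 38 - 188*121 = 38 - 47*484 = 38 - 22748 = -22710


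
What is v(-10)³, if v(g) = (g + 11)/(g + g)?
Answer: -1/8000 ≈ -0.00012500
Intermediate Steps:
v(g) = (11 + g)/(2*g) (v(g) = (11 + g)/((2*g)) = (11 + g)*(1/(2*g)) = (11 + g)/(2*g))
v(-10)³ = ((½)*(11 - 10)/(-10))³ = ((½)*(-⅒)*1)³ = (-1/20)³ = -1/8000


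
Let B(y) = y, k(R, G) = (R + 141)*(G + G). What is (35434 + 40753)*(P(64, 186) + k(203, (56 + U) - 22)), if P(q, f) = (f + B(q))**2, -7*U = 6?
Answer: 45492476692/7 ≈ 6.4989e+9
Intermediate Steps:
U = -6/7 (U = -1/7*6 = -6/7 ≈ -0.85714)
k(R, G) = 2*G*(141 + R) (k(R, G) = (141 + R)*(2*G) = 2*G*(141 + R))
P(q, f) = (f + q)**2
(35434 + 40753)*(P(64, 186) + k(203, (56 + U) - 22)) = (35434 + 40753)*((186 + 64)**2 + 2*((56 - 6/7) - 22)*(141 + 203)) = 76187*(250**2 + 2*(386/7 - 22)*344) = 76187*(62500 + 2*(232/7)*344) = 76187*(62500 + 159616/7) = 76187*(597116/7) = 45492476692/7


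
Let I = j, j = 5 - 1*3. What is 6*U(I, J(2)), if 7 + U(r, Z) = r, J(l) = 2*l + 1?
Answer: -30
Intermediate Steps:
j = 2 (j = 5 - 3 = 2)
J(l) = 1 + 2*l
I = 2
U(r, Z) = -7 + r
6*U(I, J(2)) = 6*(-7 + 2) = 6*(-5) = -30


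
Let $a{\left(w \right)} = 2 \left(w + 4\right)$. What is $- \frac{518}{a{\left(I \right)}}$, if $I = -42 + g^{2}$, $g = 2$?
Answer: $\frac{259}{34} \approx 7.6176$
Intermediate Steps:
$I = -38$ ($I = -42 + 2^{2} = -42 + 4 = -38$)
$a{\left(w \right)} = 8 + 2 w$ ($a{\left(w \right)} = 2 \left(4 + w\right) = 8 + 2 w$)
$- \frac{518}{a{\left(I \right)}} = - \frac{518}{8 + 2 \left(-38\right)} = - \frac{518}{8 - 76} = - \frac{518}{-68} = \left(-518\right) \left(- \frac{1}{68}\right) = \frac{259}{34}$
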